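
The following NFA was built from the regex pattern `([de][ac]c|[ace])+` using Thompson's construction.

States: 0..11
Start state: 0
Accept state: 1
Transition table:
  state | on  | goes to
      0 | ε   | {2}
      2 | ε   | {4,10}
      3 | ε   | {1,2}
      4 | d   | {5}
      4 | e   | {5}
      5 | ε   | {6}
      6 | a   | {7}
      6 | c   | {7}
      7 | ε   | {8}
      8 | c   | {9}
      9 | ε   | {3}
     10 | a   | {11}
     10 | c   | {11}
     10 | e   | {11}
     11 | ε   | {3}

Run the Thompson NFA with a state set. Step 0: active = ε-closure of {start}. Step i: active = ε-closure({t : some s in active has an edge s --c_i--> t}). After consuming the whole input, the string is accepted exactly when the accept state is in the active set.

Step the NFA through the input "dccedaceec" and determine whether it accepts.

start: ε-closure({0}) = {0,2,4,10}
'd' @ 1: {5,6}
'c' @ 2: {7,8}
'c' @ 3: {1,2,3,4,9,10}  ✓accept
'e' @ 4: {1,2,3,4,5,6,10,11}  ✓accept
'd' @ 5: {5,6}
'a' @ 6: {7,8}
'c' @ 7: {1,2,3,4,9,10}  ✓accept
'e' @ 8: {1,2,3,4,5,6,10,11}  ✓accept
'e' @ 9: {1,2,3,4,5,6,10,11}  ✓accept
'c' @ 10: {1,2,3,4,7,8,10,11}  ✓accept
after full input: {1,2,3,4,7,8,10,11}  (accept=1 in)

Answer: ACCEPT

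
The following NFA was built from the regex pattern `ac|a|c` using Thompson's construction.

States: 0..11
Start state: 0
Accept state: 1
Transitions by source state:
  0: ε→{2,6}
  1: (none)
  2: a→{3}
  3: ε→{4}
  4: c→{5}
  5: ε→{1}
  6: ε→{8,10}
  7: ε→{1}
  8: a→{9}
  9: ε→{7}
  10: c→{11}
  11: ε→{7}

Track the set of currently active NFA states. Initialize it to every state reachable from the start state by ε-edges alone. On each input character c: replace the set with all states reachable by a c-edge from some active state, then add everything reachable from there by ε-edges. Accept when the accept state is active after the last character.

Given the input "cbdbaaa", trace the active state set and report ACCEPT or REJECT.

Answer: REJECT

Steps:
S₀ = ε-closure({0}) = {0,2,6,8,10}
'c' @ 1: {1,7,11}  (accept∈set)
'b' @ 2: {}  — dead — no transitions
rest 'dbaaa' ignored (set empty)
after full input: {}  (accept=1 not in)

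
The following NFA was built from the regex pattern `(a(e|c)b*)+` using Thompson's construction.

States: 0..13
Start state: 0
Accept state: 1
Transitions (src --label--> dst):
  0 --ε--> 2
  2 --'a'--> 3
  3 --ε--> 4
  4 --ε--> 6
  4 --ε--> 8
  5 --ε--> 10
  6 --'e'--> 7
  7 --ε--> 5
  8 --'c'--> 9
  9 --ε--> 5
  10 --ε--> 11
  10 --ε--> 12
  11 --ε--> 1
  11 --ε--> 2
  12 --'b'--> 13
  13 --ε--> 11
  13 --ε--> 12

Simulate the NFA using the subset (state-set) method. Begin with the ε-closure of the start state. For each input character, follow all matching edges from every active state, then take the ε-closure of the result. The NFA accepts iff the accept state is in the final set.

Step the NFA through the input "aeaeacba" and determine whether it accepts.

S₀ = ε-closure({0}) = {0,2}
'a' @ 1: {3,4,6,8}
'e' @ 2: {1,2,5,7,10,11,12}  ✓accept
'a' @ 3: {3,4,6,8}
'e' @ 4: {1,2,5,7,10,11,12}  ✓accept
'a' @ 5: {3,4,6,8}
'c' @ 6: {1,2,5,9,10,11,12}  ✓accept
'b' @ 7: {1,2,11,12,13}  ✓accept
'a' @ 8: {3,4,6,8}
final: {3,4,6,8}; accept 1 not in set

Answer: REJECT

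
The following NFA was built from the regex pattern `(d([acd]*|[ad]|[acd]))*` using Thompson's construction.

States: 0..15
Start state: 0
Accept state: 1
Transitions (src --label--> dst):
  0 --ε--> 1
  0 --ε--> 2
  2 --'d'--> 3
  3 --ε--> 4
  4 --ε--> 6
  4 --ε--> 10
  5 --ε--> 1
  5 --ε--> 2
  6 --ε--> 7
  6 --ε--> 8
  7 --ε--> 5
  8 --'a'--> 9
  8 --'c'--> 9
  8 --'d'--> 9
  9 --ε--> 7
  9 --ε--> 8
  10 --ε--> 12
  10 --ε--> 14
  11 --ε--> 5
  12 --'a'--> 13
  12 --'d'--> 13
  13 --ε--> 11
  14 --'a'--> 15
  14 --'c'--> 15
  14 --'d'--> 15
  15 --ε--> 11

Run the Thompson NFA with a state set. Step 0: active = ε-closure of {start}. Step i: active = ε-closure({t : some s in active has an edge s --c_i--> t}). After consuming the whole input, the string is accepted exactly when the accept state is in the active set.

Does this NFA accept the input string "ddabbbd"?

start: ε-closure({0}) = {0,1,2}
'd' @ 1: {1,2,3,4,5,6,7,8,10,12,14}  (accept∈set)
'd' @ 2: {1,2,3,4,5,6,7,8,9,10,11,12,13,14,15}  (accept∈set)
'a' @ 3: {1,2,5,7,8,9,11,13,15}  (accept∈set)
'b' @ 4: {}  — dead — no transitions
rest 'bbd' ignored (set empty)
final: {}; accept 1 not in set

Answer: REJECT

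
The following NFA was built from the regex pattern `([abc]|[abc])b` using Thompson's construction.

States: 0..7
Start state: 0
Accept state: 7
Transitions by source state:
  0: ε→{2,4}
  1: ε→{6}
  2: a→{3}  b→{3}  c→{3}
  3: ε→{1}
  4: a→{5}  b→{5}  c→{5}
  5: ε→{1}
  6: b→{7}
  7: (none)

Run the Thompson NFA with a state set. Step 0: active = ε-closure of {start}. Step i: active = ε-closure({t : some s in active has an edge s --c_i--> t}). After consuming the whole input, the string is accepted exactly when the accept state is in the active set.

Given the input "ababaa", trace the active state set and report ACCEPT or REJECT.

Answer: REJECT

Derivation:
S₀ = ε-closure({0}) = {0,2,4}
'a' @ 1: {1,3,5,6}
'b' @ 2: {7}  [accepting]
'a' @ 3: {}  — dead — no transitions
rest 'baa' ignored (set empty)
final: {}; accept 7 not in set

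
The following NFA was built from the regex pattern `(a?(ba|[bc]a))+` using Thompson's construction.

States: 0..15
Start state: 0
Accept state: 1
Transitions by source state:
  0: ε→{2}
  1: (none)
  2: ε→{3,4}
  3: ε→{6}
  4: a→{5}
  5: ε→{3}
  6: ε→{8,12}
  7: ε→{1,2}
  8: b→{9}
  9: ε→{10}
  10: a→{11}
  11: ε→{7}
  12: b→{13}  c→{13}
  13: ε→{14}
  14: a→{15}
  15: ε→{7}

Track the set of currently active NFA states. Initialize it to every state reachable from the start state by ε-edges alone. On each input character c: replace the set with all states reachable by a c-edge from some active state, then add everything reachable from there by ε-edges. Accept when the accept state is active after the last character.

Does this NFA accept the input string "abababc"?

S₀ = ε-closure({0}) = {0,2,3,4,6,8,12}
'a' @ 1: {3,5,6,8,12}
'b' @ 2: {9,10,13,14}
'a' @ 3: {1,2,3,4,6,7,8,11,12,15}  (accept∈set)
'b' @ 4: {9,10,13,14}
'a' @ 5: {1,2,3,4,6,7,8,11,12,15}  (accept∈set)
'b' @ 6: {9,10,13,14}
'c' @ 7: {}  — no active states
final: {}; accept 1 not in set

Answer: REJECT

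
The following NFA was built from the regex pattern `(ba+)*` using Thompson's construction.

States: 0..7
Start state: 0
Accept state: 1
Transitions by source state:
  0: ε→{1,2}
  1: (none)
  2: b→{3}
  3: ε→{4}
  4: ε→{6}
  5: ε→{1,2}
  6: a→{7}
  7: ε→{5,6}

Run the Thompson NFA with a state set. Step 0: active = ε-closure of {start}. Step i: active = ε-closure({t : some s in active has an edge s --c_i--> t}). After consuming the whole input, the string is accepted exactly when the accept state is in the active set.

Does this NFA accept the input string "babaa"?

S₀ = ε-closure({0}) = {0,1,2}
'b' @ 1: {3,4,6}
'a' @ 2: {1,2,5,6,7}  (accept∈set)
'b' @ 3: {3,4,6}
'a' @ 4: {1,2,5,6,7}  (accept∈set)
'a' @ 5: {1,2,5,6,7}  (accept∈set)
end set {1,2,5,6,7} — state 1 in

Answer: ACCEPT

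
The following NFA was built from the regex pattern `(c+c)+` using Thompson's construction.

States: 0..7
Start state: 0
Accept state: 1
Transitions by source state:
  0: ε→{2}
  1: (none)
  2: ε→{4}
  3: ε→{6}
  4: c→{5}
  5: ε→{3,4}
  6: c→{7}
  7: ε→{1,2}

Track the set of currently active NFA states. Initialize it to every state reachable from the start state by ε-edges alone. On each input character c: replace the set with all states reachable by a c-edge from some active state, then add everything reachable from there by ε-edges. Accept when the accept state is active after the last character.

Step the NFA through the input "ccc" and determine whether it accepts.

S₀ = ε-closure({0}) = {0,2,4}
'c' @ 1: {3,4,5,6}
'c' @ 2: {1,2,3,4,5,6,7}  ✓accept
'c' @ 3: {1,2,3,4,5,6,7}  ✓accept
end set {1,2,3,4,5,6,7} — state 1 in

Answer: ACCEPT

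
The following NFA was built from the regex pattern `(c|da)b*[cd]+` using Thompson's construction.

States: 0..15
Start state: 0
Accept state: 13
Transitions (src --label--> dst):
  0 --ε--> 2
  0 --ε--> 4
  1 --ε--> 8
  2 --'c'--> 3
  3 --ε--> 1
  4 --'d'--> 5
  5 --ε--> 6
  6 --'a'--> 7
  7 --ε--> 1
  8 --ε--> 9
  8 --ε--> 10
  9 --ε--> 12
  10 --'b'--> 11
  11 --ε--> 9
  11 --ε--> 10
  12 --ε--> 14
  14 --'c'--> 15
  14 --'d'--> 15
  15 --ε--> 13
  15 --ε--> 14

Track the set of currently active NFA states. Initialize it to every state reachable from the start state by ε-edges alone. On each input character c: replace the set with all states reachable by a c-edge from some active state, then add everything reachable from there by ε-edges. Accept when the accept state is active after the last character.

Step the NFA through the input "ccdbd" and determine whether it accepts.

Answer: REJECT

Trace:
S₀ = ε-closure({0}) = {0,2,4}
'c' @ 1: {1,3,8,9,10,12,14}
'c' @ 2: {13,14,15}  ✓accept
'd' @ 3: {13,14,15}  ✓accept
'b' @ 4: {}  — no active states
rest 'd' ignored (set empty)
end set {} — state 13 not in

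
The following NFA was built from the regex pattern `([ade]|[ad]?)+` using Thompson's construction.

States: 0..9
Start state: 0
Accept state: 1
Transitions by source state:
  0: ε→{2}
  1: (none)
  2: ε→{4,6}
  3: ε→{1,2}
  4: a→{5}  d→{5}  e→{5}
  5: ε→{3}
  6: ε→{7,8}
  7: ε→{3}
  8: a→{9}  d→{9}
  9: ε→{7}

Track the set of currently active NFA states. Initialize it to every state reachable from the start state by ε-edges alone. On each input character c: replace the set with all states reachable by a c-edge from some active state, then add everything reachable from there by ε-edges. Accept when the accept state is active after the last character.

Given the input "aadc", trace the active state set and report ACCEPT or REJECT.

S₀ = ε-closure({0}) = {0,1,2,3,4,6,7,8}
'a' @ 1: {1,2,3,4,5,6,7,8,9}  (accept∈set)
'a' @ 2: {1,2,3,4,5,6,7,8,9}  (accept∈set)
'd' @ 3: {1,2,3,4,5,6,7,8,9}  (accept∈set)
'c' @ 4: {}  — dead — no transitions
final: {}; accept 1 not in set

Answer: REJECT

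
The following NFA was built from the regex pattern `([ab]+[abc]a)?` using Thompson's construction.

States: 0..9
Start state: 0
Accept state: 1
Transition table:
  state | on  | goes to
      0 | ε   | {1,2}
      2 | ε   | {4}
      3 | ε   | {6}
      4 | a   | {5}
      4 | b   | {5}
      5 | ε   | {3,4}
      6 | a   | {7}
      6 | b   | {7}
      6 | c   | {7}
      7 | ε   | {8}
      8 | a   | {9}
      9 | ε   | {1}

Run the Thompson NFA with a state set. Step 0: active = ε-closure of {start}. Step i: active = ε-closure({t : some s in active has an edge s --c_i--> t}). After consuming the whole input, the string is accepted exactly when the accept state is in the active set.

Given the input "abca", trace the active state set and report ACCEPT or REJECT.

Answer: ACCEPT

Trace:
initial (ε-close {0}): {0,1,2,4}
'a' @ 1: {3,4,5,6}
'b' @ 2: {3,4,5,6,7,8}
'c' @ 3: {7,8}
'a' @ 4: {1,9}  [accepting]
end set {1,9} — state 1 in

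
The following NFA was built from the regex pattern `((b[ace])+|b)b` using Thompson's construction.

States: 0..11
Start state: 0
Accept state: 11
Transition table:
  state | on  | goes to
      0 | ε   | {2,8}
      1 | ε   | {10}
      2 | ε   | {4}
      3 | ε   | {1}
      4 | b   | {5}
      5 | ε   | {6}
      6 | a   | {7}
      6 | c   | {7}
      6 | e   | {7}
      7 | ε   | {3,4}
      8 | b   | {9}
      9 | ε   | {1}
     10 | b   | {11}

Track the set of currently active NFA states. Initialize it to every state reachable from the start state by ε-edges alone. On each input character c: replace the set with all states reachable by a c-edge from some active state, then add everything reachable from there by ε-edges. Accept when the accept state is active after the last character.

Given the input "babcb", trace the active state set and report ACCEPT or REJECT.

Answer: ACCEPT

Steps:
start: ε-closure({0}) = {0,2,4,8}
'b' @ 1: {1,5,6,9,10}
'a' @ 2: {1,3,4,7,10}
'b' @ 3: {5,6,11}  [accepting]
'c' @ 4: {1,3,4,7,10}
'b' @ 5: {5,6,11}  [accepting]
end set {5,6,11} — state 11 in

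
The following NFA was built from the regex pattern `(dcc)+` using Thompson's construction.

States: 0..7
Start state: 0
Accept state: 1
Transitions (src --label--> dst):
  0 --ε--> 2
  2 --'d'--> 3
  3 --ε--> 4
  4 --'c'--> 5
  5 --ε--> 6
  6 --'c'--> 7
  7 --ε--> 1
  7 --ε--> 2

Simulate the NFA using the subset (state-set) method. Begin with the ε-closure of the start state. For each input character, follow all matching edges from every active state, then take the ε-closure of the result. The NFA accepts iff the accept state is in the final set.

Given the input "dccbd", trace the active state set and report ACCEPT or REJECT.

Answer: REJECT

Steps:
start: ε-closure({0}) = {0,2}
'd' @ 1: {3,4}
'c' @ 2: {5,6}
'c' @ 3: {1,2,7}  ✓accept
'b' @ 4: {}  — state set empty
rest 'd' ignored (set empty)
end set {} — state 1 not in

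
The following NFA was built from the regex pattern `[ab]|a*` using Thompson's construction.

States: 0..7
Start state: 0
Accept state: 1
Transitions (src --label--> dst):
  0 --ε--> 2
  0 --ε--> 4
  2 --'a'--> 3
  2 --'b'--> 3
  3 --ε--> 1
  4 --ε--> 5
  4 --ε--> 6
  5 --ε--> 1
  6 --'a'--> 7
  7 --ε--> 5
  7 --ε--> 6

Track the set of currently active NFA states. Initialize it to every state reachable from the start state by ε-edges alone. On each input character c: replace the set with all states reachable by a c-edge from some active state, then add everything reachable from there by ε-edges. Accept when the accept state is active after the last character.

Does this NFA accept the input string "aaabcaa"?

S₀ = ε-closure({0}) = {0,1,2,4,5,6}
'a' @ 1: {1,3,5,6,7}  (accept∈set)
'a' @ 2: {1,5,6,7}  (accept∈set)
'a' @ 3: {1,5,6,7}  (accept∈set)
'b' @ 4: {}  — no active states
rest 'caa' ignored (set empty)
end set {} — state 1 not in

Answer: REJECT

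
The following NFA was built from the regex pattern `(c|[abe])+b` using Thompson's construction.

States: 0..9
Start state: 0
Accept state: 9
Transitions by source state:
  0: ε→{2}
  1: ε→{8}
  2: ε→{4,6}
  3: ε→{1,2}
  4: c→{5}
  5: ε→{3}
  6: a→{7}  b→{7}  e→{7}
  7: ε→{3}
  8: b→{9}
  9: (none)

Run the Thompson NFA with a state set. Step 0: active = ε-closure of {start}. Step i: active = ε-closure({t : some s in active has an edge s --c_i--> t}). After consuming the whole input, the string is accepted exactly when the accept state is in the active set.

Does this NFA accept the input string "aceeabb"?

Answer: ACCEPT

Trace:
start: ε-closure({0}) = {0,2,4,6}
'a' @ 1: {1,2,3,4,6,7,8}
'c' @ 2: {1,2,3,4,5,6,8}
'e' @ 3: {1,2,3,4,6,7,8}
'e' @ 4: {1,2,3,4,6,7,8}
'a' @ 5: {1,2,3,4,6,7,8}
'b' @ 6: {1,2,3,4,6,7,8,9}  ✓accept
'b' @ 7: {1,2,3,4,6,7,8,9}  ✓accept
end set {1,2,3,4,6,7,8,9} — state 9 in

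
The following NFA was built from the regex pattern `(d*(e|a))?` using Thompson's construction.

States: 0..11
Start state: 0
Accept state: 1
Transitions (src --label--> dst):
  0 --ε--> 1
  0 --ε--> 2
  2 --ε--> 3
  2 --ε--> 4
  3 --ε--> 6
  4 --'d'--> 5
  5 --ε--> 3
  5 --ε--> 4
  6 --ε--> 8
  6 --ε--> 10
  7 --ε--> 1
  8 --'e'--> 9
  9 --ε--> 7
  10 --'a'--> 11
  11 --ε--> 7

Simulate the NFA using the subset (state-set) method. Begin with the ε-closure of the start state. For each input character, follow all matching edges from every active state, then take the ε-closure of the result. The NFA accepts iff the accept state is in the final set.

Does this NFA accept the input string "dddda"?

Answer: ACCEPT

Derivation:
start: ε-closure({0}) = {0,1,2,3,4,6,8,10}
'd' @ 1: {3,4,5,6,8,10}
'd' @ 2: {3,4,5,6,8,10}
'd' @ 3: {3,4,5,6,8,10}
'd' @ 4: {3,4,5,6,8,10}
'a' @ 5: {1,7,11}  (accept∈set)
end set {1,7,11} — state 1 in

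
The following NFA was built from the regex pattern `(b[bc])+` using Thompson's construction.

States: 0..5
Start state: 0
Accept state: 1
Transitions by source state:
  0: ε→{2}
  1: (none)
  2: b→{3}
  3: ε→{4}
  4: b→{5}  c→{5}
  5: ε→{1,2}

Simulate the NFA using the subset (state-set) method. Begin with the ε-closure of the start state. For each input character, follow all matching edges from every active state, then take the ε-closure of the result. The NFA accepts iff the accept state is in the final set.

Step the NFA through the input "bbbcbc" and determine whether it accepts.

Answer: ACCEPT

Steps:
start: ε-closure({0}) = {0,2}
'b' @ 1: {3,4}
'b' @ 2: {1,2,5}  (accept∈set)
'b' @ 3: {3,4}
'c' @ 4: {1,2,5}  (accept∈set)
'b' @ 5: {3,4}
'c' @ 6: {1,2,5}  (accept∈set)
final: {1,2,5}; accept 1 in set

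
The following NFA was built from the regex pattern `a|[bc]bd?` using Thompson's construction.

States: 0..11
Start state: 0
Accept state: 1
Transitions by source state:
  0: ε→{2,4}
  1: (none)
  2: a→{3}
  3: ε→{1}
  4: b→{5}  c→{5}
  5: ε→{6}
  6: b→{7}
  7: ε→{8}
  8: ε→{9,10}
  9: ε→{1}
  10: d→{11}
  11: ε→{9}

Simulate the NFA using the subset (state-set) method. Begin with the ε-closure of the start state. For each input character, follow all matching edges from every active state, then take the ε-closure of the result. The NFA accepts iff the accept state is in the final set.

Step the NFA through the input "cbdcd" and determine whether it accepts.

Answer: REJECT

Trace:
start: ε-closure({0}) = {0,2,4}
'c' @ 1: {5,6}
'b' @ 2: {1,7,8,9,10}  [accepting]
'd' @ 3: {1,9,11}  [accepting]
'c' @ 4: {}  — state set empty
rest 'd' ignored (set empty)
after full input: {}  (accept=1 not in)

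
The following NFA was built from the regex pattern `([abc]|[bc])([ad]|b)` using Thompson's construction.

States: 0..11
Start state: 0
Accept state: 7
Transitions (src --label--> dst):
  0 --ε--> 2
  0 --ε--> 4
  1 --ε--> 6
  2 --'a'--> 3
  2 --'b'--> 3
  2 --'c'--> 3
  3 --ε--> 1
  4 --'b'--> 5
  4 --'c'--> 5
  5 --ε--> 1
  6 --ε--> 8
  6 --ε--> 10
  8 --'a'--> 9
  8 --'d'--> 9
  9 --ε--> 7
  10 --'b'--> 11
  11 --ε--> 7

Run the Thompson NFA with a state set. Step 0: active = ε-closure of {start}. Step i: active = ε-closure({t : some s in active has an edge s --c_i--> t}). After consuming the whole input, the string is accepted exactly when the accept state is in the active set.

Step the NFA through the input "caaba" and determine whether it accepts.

initial (ε-close {0}): {0,2,4}
'c' @ 1: {1,3,5,6,8,10}
'a' @ 2: {7,9}  [accepting]
'a' @ 3: {}  — dead — no transitions
rest 'ba' ignored (set empty)
end set {} — state 7 not in

Answer: REJECT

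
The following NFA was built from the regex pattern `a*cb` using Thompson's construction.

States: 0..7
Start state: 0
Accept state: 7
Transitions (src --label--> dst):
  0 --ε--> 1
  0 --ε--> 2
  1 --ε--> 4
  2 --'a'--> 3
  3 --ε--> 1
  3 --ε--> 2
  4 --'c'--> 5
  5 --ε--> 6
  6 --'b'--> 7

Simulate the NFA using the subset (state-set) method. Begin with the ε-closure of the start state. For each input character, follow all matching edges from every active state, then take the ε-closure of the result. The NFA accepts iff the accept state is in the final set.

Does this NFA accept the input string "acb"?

initial (ε-close {0}): {0,1,2,4}
'a' @ 1: {1,2,3,4}
'c' @ 2: {5,6}
'b' @ 3: {7}  (accept∈set)
after full input: {7}  (accept=7 in)

Answer: ACCEPT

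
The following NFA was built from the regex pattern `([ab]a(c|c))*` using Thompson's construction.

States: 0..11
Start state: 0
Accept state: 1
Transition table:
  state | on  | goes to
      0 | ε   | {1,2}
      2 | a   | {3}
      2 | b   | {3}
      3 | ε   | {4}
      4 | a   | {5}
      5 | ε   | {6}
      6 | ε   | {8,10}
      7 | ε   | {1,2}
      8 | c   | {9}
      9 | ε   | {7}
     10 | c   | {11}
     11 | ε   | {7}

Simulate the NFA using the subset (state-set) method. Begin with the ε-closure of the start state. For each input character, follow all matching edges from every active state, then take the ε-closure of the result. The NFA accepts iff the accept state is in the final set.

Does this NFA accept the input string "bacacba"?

Answer: REJECT

Steps:
start: ε-closure({0}) = {0,1,2}
'b' @ 1: {3,4}
'a' @ 2: {5,6,8,10}
'c' @ 3: {1,2,7,9,11}  (accept∈set)
'a' @ 4: {3,4}
'c' @ 5: {}  — no active states
rest 'ba' ignored (set empty)
final: {}; accept 1 not in set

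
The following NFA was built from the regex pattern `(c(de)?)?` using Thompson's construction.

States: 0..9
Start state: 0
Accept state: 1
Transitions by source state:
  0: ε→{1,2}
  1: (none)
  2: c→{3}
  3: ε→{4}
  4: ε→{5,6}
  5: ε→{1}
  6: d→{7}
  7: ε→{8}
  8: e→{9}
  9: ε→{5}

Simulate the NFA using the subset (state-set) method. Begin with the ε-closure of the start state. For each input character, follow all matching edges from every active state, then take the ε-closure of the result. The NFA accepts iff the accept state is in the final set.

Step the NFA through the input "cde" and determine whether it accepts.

Answer: ACCEPT

Derivation:
start: ε-closure({0}) = {0,1,2}
'c' @ 1: {1,3,4,5,6}  ✓accept
'd' @ 2: {7,8}
'e' @ 3: {1,5,9}  ✓accept
final: {1,5,9}; accept 1 in set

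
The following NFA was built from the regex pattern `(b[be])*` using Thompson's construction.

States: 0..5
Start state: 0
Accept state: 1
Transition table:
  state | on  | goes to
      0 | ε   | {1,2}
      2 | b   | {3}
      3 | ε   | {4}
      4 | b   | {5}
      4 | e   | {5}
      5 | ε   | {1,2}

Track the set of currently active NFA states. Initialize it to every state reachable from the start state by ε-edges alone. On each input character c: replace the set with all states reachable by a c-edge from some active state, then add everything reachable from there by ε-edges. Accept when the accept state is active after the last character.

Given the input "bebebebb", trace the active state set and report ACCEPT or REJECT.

Answer: ACCEPT

Derivation:
initial (ε-close {0}): {0,1,2}
'b' @ 1: {3,4}
'e' @ 2: {1,2,5}  ✓accept
'b' @ 3: {3,4}
'e' @ 4: {1,2,5}  ✓accept
'b' @ 5: {3,4}
'e' @ 6: {1,2,5}  ✓accept
'b' @ 7: {3,4}
'b' @ 8: {1,2,5}  ✓accept
final: {1,2,5}; accept 1 in set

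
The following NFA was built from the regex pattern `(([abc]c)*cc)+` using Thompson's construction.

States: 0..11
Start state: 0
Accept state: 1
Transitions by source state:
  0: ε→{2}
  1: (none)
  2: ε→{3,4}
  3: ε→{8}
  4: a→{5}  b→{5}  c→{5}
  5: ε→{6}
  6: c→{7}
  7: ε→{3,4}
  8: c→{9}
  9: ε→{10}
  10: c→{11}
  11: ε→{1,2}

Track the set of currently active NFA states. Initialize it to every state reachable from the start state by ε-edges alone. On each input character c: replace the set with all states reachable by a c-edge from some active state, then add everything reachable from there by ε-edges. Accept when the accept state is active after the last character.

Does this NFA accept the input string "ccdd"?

S₀ = ε-closure({0}) = {0,2,3,4,8}
'c' @ 1: {5,6,9,10}
'c' @ 2: {1,2,3,4,7,8,11}  ✓accept
'd' @ 3: {}  — dead — no transitions
rest 'd' ignored (set empty)
after full input: {}  (accept=1 not in)

Answer: REJECT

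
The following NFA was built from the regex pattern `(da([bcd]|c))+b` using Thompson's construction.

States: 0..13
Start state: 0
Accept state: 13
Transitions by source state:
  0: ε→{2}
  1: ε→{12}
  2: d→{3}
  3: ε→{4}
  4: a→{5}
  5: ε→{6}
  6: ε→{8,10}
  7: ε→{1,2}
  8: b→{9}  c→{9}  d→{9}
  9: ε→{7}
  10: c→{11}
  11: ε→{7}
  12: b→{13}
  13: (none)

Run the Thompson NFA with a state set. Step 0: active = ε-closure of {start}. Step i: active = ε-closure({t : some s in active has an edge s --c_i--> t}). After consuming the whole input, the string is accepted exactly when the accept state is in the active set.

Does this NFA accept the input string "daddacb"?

start: ε-closure({0}) = {0,2}
'd' @ 1: {3,4}
'a' @ 2: {5,6,8,10}
'd' @ 3: {1,2,7,9,12}
'd' @ 4: {3,4}
'a' @ 5: {5,6,8,10}
'c' @ 6: {1,2,7,9,11,12}
'b' @ 7: {13}  (accept∈set)
after full input: {13}  (accept=13 in)

Answer: ACCEPT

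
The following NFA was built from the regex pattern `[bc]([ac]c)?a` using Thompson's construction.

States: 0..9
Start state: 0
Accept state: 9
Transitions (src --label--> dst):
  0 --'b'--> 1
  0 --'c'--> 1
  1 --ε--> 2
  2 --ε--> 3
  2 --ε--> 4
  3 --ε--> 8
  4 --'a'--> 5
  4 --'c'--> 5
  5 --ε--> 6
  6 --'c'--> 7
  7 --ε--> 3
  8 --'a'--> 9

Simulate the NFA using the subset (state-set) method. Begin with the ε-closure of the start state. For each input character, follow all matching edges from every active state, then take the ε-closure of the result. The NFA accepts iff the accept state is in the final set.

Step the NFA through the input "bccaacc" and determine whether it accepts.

S₀ = ε-closure({0}) = {0}
'b' @ 1: {1,2,3,4,8}
'c' @ 2: {5,6}
'c' @ 3: {3,7,8}
'a' @ 4: {9}  ✓accept
'a' @ 5: {}  — no active states
rest 'cc' ignored (set empty)
after full input: {}  (accept=9 not in)

Answer: REJECT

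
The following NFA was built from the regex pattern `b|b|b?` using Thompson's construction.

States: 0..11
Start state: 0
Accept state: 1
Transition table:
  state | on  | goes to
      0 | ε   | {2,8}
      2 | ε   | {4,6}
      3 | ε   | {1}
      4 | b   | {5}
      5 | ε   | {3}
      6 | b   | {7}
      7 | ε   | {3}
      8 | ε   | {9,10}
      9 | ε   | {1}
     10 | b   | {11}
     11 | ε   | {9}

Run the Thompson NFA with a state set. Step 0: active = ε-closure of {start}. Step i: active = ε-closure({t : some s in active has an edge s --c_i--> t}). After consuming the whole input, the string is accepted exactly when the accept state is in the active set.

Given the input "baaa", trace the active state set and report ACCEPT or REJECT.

initial (ε-close {0}): {0,1,2,4,6,8,9,10}
'b' @ 1: {1,3,5,7,9,11}  (accept∈set)
'a' @ 2: {}  — state set empty
rest 'aa' ignored (set empty)
final: {}; accept 1 not in set

Answer: REJECT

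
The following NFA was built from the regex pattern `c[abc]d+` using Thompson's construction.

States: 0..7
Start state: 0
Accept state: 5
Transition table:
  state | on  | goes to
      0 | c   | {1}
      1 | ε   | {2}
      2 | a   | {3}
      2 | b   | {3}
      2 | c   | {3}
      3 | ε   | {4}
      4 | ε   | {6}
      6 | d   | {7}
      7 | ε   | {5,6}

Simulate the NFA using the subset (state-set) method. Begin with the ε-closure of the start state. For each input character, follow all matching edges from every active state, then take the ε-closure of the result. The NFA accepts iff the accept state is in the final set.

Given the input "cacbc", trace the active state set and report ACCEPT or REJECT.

Answer: REJECT

Steps:
initial (ε-close {0}): {0}
'c' @ 1: {1,2}
'a' @ 2: {3,4,6}
'c' @ 3: {}  — dead — no transitions
rest 'bc' ignored (set empty)
final: {}; accept 5 not in set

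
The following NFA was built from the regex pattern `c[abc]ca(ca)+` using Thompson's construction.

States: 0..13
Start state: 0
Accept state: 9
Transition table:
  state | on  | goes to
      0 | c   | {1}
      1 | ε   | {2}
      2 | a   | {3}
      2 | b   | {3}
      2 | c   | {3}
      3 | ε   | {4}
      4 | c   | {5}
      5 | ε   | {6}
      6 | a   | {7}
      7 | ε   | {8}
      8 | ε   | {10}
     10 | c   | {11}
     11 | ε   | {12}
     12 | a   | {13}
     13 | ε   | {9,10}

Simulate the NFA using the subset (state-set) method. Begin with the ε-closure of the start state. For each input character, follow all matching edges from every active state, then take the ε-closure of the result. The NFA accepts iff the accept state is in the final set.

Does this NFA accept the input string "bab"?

Answer: REJECT

Steps:
initial (ε-close {0}): {0}
'b' @ 1: {}  — state set empty
rest 'ab' ignored (set empty)
final: {}; accept 9 not in set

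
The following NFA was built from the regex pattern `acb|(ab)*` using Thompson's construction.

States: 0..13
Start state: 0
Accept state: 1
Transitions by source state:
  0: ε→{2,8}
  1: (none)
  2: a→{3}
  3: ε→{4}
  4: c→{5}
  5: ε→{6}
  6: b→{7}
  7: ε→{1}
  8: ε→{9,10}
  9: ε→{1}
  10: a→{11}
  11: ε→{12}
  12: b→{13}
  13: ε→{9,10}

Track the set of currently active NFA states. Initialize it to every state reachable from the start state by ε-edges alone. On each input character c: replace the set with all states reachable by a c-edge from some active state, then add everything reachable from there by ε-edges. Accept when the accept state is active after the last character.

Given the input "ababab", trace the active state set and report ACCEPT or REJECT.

start: ε-closure({0}) = {0,1,2,8,9,10}
'a' @ 1: {3,4,11,12}
'b' @ 2: {1,9,10,13}  [accepting]
'a' @ 3: {11,12}
'b' @ 4: {1,9,10,13}  [accepting]
'a' @ 5: {11,12}
'b' @ 6: {1,9,10,13}  [accepting]
end set {1,9,10,13} — state 1 in

Answer: ACCEPT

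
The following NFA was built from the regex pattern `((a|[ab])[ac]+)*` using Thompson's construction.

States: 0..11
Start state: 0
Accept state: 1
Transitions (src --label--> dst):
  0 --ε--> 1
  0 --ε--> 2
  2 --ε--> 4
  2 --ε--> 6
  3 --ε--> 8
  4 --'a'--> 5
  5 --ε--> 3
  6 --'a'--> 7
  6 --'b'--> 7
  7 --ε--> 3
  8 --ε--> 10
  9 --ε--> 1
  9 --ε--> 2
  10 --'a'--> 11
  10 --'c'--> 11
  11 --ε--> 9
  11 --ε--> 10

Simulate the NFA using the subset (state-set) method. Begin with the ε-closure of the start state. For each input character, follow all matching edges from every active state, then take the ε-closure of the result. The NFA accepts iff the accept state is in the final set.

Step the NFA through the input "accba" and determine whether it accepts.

Answer: ACCEPT

Trace:
S₀ = ε-closure({0}) = {0,1,2,4,6}
'a' @ 1: {3,5,7,8,10}
'c' @ 2: {1,2,4,6,9,10,11}  (accept∈set)
'c' @ 3: {1,2,4,6,9,10,11}  (accept∈set)
'b' @ 4: {3,7,8,10}
'a' @ 5: {1,2,4,6,9,10,11}  (accept∈set)
final: {1,2,4,6,9,10,11}; accept 1 in set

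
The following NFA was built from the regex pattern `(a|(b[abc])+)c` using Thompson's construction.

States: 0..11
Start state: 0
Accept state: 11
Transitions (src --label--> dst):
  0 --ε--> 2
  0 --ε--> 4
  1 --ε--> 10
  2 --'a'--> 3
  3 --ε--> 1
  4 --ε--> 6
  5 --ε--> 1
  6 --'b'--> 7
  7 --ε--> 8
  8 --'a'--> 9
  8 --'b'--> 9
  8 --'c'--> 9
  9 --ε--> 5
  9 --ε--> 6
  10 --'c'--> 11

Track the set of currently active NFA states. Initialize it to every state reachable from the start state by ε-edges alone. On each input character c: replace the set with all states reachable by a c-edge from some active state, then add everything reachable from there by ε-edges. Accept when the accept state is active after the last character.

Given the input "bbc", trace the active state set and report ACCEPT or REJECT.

initial (ε-close {0}): {0,2,4,6}
'b' @ 1: {7,8}
'b' @ 2: {1,5,6,9,10}
'c' @ 3: {11}  (accept∈set)
final: {11}; accept 11 in set

Answer: ACCEPT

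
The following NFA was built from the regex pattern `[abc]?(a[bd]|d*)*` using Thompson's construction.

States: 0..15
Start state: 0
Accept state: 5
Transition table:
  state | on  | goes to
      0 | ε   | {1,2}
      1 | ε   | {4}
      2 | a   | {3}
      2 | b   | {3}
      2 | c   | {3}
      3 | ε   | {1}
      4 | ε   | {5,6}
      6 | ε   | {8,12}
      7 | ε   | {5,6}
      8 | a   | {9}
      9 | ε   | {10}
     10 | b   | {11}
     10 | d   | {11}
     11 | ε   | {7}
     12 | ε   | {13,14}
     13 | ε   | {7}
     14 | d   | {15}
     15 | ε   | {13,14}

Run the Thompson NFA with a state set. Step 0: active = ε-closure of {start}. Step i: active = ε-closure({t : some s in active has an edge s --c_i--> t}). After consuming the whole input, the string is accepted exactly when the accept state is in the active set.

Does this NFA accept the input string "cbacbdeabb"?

Answer: REJECT

Derivation:
S₀ = ε-closure({0}) = {0,1,2,4,5,6,7,8,12,13,14}
'c' @ 1: {1,3,4,5,6,7,8,12,13,14}  ✓accept
'b' @ 2: {}  — state set empty
rest 'acbdeabb' ignored (set empty)
end set {} — state 5 not in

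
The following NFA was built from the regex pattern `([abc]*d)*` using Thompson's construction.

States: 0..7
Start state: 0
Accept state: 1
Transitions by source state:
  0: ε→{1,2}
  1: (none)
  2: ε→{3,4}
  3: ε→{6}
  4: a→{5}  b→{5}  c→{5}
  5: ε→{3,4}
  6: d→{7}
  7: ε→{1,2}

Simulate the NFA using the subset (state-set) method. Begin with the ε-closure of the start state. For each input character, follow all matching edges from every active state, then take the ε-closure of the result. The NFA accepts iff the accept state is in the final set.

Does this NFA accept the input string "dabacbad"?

S₀ = ε-closure({0}) = {0,1,2,3,4,6}
'd' @ 1: {1,2,3,4,6,7}  (accept∈set)
'a' @ 2: {3,4,5,6}
'b' @ 3: {3,4,5,6}
'a' @ 4: {3,4,5,6}
'c' @ 5: {3,4,5,6}
'b' @ 6: {3,4,5,6}
'a' @ 7: {3,4,5,6}
'd' @ 8: {1,2,3,4,6,7}  (accept∈set)
after full input: {1,2,3,4,6,7}  (accept=1 in)

Answer: ACCEPT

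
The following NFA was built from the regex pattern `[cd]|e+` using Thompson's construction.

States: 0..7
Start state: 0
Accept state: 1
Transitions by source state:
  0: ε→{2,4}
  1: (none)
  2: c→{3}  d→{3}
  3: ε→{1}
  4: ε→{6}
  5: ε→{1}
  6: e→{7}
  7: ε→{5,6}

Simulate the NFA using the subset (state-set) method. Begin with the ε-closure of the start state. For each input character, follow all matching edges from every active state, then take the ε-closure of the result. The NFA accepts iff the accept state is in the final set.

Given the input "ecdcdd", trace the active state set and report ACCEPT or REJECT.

Answer: REJECT

Derivation:
start: ε-closure({0}) = {0,2,4,6}
'e' @ 1: {1,5,6,7}  (accept∈set)
'c' @ 2: {}  — state set empty
rest 'dcdd' ignored (set empty)
final: {}; accept 1 not in set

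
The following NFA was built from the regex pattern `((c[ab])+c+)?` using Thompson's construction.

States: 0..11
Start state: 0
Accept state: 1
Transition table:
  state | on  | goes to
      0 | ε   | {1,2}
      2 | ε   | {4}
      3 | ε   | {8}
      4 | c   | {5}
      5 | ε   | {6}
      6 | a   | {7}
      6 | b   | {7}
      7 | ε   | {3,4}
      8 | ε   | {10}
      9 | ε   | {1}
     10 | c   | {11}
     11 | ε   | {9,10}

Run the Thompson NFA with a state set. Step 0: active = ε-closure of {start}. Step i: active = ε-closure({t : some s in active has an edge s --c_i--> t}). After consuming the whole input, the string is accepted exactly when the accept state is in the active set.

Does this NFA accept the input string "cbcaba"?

Answer: REJECT

Trace:
start: ε-closure({0}) = {0,1,2,4}
'c' @ 1: {5,6}
'b' @ 2: {3,4,7,8,10}
'c' @ 3: {1,5,6,9,10,11}  [accepting]
'a' @ 4: {3,4,7,8,10}
'b' @ 5: {}  — state set empty
rest 'a' ignored (set empty)
after full input: {}  (accept=1 not in)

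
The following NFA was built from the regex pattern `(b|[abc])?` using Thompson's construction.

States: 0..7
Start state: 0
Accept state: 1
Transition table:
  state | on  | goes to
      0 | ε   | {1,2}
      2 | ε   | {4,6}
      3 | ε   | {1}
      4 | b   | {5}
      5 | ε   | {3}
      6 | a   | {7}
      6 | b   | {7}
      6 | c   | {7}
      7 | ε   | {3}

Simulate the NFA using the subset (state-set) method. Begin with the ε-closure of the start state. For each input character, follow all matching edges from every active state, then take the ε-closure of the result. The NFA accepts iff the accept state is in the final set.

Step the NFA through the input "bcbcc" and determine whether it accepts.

initial (ε-close {0}): {0,1,2,4,6}
'b' @ 1: {1,3,5,7}  [accepting]
'c' @ 2: {}  — no active states
rest 'bcc' ignored (set empty)
final: {}; accept 1 not in set

Answer: REJECT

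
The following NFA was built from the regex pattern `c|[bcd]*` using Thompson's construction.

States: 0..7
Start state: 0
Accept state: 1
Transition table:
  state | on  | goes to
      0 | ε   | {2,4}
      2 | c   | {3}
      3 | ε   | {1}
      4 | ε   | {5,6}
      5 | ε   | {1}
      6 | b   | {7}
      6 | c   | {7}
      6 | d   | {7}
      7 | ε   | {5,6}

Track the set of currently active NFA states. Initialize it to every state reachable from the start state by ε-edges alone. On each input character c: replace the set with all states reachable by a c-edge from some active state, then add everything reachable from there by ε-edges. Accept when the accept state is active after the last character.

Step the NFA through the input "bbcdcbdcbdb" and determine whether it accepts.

S₀ = ε-closure({0}) = {0,1,2,4,5,6}
'b' @ 1: {1,5,6,7}  ✓accept
'b' @ 2: {1,5,6,7}  ✓accept
'c' @ 3: {1,5,6,7}  ✓accept
'd' @ 4: {1,5,6,7}  ✓accept
'c' @ 5: {1,5,6,7}  ✓accept
'b' @ 6: {1,5,6,7}  ✓accept
'd' @ 7: {1,5,6,7}  ✓accept
'c' @ 8: {1,5,6,7}  ✓accept
'b' @ 9: {1,5,6,7}  ✓accept
'd' @ 10: {1,5,6,7}  ✓accept
'b' @ 11: {1,5,6,7}  ✓accept
after full input: {1,5,6,7}  (accept=1 in)

Answer: ACCEPT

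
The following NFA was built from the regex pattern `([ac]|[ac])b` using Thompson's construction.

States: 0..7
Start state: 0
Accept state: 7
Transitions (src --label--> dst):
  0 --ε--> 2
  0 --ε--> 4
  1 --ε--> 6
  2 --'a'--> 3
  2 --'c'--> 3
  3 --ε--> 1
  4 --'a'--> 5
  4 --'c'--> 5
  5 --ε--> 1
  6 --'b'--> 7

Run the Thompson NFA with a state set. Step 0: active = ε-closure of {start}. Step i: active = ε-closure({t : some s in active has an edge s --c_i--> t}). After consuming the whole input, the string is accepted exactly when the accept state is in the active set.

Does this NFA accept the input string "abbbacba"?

Answer: REJECT

Trace:
start: ε-closure({0}) = {0,2,4}
'a' @ 1: {1,3,5,6}
'b' @ 2: {7}  (accept∈set)
'b' @ 3: {}  — dead — no transitions
rest 'bacba' ignored (set empty)
final: {}; accept 7 not in set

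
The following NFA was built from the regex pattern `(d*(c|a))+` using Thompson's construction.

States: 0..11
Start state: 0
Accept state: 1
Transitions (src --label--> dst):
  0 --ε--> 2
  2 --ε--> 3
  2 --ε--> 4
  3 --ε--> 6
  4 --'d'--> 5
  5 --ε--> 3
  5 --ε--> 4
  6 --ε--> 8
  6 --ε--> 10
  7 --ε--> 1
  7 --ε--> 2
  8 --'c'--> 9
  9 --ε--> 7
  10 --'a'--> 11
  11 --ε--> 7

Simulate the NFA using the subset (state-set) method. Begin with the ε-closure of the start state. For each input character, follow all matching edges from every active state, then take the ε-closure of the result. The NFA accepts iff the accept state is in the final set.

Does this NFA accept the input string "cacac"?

Answer: ACCEPT

Derivation:
initial (ε-close {0}): {0,2,3,4,6,8,10}
'c' @ 1: {1,2,3,4,6,7,8,9,10}  ✓accept
'a' @ 2: {1,2,3,4,6,7,8,10,11}  ✓accept
'c' @ 3: {1,2,3,4,6,7,8,9,10}  ✓accept
'a' @ 4: {1,2,3,4,6,7,8,10,11}  ✓accept
'c' @ 5: {1,2,3,4,6,7,8,9,10}  ✓accept
after full input: {1,2,3,4,6,7,8,9,10}  (accept=1 in)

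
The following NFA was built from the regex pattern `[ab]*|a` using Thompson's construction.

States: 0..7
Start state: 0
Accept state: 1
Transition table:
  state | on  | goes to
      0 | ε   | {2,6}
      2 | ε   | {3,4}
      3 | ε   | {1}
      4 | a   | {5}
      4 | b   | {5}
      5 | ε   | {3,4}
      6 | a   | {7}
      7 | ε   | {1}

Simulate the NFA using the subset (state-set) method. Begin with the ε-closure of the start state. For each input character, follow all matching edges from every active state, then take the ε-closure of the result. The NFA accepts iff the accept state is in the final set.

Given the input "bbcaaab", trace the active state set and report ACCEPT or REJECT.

initial (ε-close {0}): {0,1,2,3,4,6}
'b' @ 1: {1,3,4,5}  [accepting]
'b' @ 2: {1,3,4,5}  [accepting]
'c' @ 3: {}  — state set empty
rest 'aaab' ignored (set empty)
after full input: {}  (accept=1 not in)

Answer: REJECT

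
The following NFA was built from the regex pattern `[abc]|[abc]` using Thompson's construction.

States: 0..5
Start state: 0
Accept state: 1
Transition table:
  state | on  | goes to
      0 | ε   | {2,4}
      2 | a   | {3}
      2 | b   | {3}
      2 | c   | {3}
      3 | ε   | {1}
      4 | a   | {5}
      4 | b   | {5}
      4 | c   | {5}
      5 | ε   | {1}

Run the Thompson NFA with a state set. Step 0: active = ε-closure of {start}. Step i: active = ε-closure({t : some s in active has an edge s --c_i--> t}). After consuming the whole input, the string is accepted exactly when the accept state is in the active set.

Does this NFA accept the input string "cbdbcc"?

initial (ε-close {0}): {0,2,4}
'c' @ 1: {1,3,5}  [accepting]
'b' @ 2: {}  — state set empty
rest 'dbcc' ignored (set empty)
final: {}; accept 1 not in set

Answer: REJECT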